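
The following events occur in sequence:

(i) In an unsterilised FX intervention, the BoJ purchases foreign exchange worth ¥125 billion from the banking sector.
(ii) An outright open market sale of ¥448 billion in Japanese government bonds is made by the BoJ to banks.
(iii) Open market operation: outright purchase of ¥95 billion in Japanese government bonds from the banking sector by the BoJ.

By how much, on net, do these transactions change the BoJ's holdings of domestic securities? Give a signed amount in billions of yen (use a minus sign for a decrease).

-¥353 billion

BoJ balance sheet:
  Assets:      Securities −¥353B, Foreign assets +¥125B
  Liabilities: Bank reserves −¥228B
Commercial banking system:
  Assets:      Reserves at CB −¥228B, Securities +¥353B, Foreign assets −¥125B
  Liabilities: no change
So the change in the BoJ's holdings of domestic securities is -¥353 billion.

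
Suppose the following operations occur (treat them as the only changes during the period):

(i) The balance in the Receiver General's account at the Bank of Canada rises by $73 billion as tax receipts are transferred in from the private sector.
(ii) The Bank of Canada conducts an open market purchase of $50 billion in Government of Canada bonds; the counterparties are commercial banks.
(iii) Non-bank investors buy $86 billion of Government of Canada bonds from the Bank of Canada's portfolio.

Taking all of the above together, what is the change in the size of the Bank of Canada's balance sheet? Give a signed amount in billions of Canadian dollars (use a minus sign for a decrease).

Government account inflow $73 billion: only the composition of liabilities changes → 0.
OMO purchase (from banks) $50 billion: a Bank of Canada asset is acquired → +$50B.
Asset sale (to non-banks) $86 billion: a Bank of Canada asset is shed → −$86B.
Net: 0 + 50 − 86 = -$36 billion.

-$36 billion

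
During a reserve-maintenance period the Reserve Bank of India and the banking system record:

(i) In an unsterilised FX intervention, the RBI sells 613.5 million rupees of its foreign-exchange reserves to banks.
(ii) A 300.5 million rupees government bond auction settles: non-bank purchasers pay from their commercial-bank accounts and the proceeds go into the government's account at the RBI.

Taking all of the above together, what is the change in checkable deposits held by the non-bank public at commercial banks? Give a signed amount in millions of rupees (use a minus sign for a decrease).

RBI balance sheet:
  Assets:      Foreign assets −613.5M
  Liabilities: Bank reserves −914M, Government deposits +300.5M
Commercial banking system:
  Assets:      Reserves at CB −914M, Foreign assets +613.5M
  Liabilities: Checkable deposits −300.5M
So the change in checkable deposits held by the non-bank public at commercial banks is -300.5 million.

-300.5 million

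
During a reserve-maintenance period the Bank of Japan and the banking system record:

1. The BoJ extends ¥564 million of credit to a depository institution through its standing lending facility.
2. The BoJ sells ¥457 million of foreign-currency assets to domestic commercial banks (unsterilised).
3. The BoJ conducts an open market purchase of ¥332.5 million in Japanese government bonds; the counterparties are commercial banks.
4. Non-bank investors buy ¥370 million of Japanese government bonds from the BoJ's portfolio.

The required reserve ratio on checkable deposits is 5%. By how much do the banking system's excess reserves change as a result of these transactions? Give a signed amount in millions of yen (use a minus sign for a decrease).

+¥88 million

Discount-window loan ¥564 million: reserves +¥564M, deposits 0.
FX sale ¥457 million: reserves −¥457M, deposits 0.
OMO purchase (from banks) ¥332.5 million: reserves +¥332.5M, deposits 0.
Asset sale (to non-banks) ¥370 million: reserves −¥370M, deposits −¥370M.
Totals: Δreserves = +¥69.5M, Δdeposits = −¥370M.
Δrequired reserves = 5% × −¥370M = −¥18.5M.
Δexcess reserves = Δreserves − Δrequired = +¥69.5M − (−¥18.5M) = +¥88 million.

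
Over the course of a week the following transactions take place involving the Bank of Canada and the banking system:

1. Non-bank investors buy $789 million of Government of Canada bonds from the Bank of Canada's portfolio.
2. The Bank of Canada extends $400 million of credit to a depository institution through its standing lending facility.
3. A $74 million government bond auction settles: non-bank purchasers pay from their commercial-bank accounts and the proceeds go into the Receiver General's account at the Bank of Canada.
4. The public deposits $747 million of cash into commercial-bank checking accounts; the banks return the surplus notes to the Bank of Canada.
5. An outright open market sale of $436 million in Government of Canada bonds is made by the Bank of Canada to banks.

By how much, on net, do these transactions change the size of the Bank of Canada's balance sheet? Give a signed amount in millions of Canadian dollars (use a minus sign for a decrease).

-$825 million

Asset sale (to non-banks) $789 million: a Bank of Canada asset is shed → −$789M.
Discount-window loan $400 million: a Bank of Canada asset is acquired → +$400M.
Government account inflow $74 million: only the composition of liabilities changes → 0.
Currency deposit $747 million: only the composition of liabilities changes → 0.
OMO sale (to banks) $436 million: a Bank of Canada asset is shed → −$436M.
Net: −789 + 400 + 0 + 0 − 436 = -$825 million.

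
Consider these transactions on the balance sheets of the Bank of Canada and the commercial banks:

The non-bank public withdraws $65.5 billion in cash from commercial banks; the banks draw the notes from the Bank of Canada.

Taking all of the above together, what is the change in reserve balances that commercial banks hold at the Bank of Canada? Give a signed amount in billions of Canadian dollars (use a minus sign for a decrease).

Currency withdrawal $65.5 billion: banks swap reserves for currency → −$65.5B.

-$65.5 billion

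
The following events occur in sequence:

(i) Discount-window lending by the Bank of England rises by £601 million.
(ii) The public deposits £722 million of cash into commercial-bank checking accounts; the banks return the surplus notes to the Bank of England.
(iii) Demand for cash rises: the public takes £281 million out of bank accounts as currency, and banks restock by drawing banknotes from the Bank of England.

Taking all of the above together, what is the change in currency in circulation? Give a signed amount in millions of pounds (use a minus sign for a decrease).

Discount-window loan £601 million: no currency enters or leaves circulation → 0.
Currency deposit £722 million: notes return to the central bank → −£722M.
Currency withdrawal £281 million: notes leave the central bank → +£281M.
Net: 0 − 722 + 281 = -£441 million.

-£441 million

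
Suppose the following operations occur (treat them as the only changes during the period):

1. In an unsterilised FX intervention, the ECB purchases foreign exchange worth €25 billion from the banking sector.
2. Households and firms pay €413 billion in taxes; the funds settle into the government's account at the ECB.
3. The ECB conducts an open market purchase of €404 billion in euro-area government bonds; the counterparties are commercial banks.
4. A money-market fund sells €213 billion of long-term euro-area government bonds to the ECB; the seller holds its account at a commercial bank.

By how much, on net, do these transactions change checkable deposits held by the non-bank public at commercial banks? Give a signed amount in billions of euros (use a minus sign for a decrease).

-€200 billion

ECB balance sheet:
  Assets:      Securities +€617B, Foreign assets +€25B
  Liabilities: Bank reserves +€229B, Government deposits +€413B
Commercial banking system:
  Assets:      Reserves at CB +€229B, Securities −€404B, Foreign assets −€25B
  Liabilities: Checkable deposits −€200B
So the change in checkable deposits held by the non-bank public at commercial banks is -€200 billion.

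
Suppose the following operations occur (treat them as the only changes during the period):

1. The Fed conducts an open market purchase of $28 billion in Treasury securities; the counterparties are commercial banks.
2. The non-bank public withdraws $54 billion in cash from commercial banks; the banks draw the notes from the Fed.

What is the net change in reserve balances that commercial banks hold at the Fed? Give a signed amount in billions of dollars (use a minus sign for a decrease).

Fed balance sheet:
  Assets:      Securities +$28B
  Liabilities: Bank reserves −$26B, Currency in circulation +$54B
So the change in reserve balances that commercial banks hold at the Fed is -$26 billion.

-$26 billion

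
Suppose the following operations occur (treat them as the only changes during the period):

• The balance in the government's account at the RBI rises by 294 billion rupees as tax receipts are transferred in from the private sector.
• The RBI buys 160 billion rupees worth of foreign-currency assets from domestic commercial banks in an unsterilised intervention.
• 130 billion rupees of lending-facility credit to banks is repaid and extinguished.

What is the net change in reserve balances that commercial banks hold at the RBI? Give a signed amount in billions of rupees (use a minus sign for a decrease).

-264 billion

RBI balance sheet:
  Assets:      Loans to banks −130B, Foreign assets +160B
  Liabilities: Bank reserves −264B, Government deposits +294B
So the change in reserve balances that commercial banks hold at the RBI is -264 billion.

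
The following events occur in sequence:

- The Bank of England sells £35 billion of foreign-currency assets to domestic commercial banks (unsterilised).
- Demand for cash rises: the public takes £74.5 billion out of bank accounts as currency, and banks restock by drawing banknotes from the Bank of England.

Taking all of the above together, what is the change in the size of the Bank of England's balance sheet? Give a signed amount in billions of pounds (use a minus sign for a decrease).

-£35 billion

FX sale £35 billion: a Bank of England asset is shed → −£35B.
Currency withdrawal £74.5 billion: only the composition of liabilities changes → 0.
Net: −35 + 0 = -£35 billion.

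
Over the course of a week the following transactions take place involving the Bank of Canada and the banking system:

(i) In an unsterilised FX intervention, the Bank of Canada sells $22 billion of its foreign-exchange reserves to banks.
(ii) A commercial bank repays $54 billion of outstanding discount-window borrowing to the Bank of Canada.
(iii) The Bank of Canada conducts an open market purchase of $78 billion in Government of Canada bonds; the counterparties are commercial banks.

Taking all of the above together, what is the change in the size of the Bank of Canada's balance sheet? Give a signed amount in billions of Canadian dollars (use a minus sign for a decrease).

Bank of Canada balance sheet:
  Assets:      Securities +$78B, Loans to banks −$54B, Foreign assets −$22B
  Liabilities: Bank reserves +$2B
Change in total Bank of Canada assets = +$2 billion.

+$2 billion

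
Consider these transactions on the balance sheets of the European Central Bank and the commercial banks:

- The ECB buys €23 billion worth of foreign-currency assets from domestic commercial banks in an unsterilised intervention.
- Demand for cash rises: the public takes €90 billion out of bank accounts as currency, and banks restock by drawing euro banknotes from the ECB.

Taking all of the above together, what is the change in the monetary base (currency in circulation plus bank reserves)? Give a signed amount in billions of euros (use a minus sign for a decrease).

+€23 billion

FX purchase €23 billion: ECB balance sheet expands → +€23B.
Currency withdrawal €90 billion: just a shift between currency and reserves — both are base money → 0.
Net: 23 + 0 = +€23 billion.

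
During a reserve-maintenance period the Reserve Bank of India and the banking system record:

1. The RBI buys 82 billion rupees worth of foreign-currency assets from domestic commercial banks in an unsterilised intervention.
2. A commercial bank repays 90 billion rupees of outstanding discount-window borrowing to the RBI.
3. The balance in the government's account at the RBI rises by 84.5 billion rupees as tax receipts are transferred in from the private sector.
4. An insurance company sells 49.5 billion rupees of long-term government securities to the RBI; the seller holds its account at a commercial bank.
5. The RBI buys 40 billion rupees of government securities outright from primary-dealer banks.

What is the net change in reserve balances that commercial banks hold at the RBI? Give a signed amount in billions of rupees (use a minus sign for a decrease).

RBI balance sheet:
  Assets:      Securities +89.5B, Loans to banks −90B, Foreign assets +82B
  Liabilities: Bank reserves −3B, Government deposits +84.5B
Commercial banking system:
  Assets:      Reserves at CB −3B, Securities −40B, Foreign assets −82B
  Liabilities: Checkable deposits −35B, Borrowings from CB −90B
So the change in reserve balances that commercial banks hold at the RBI is -3 billion.

-3 billion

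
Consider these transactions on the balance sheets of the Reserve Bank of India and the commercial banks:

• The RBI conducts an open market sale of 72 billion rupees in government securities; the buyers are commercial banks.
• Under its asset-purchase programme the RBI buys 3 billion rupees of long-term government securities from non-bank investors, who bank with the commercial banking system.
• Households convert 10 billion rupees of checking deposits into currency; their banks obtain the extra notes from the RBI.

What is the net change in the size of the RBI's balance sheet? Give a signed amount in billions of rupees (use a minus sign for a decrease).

-69 billion

OMO sale (to banks) 72 billion rupees: an RBI asset is shed → −72B.
Asset purchase (from non-banks) 3 billion rupees: an RBI asset is acquired → +3B.
Currency withdrawal 10 billion rupees: only the composition of liabilities changes → 0.
Net: −72 + 3 + 0 = -69 billion.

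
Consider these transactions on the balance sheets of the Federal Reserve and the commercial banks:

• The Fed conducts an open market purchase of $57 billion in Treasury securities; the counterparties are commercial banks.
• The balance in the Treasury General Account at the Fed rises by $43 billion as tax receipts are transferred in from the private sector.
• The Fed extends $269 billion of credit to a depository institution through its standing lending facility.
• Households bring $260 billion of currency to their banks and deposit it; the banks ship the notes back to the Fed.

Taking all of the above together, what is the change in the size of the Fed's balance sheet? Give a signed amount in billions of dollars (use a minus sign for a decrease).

+$326 billion

Fed balance sheet:
  Assets:      Securities +$57B, Loans to banks +$269B
  Liabilities: Bank reserves +$543B, Currency in circulation −$260B, Government deposits +$43B
Commercial banking system:
  Assets:      Reserves at CB +$543B, Securities −$57B
  Liabilities: Checkable deposits +$217B, Borrowings from CB +$269B
Change in total Fed assets = +$326 billion.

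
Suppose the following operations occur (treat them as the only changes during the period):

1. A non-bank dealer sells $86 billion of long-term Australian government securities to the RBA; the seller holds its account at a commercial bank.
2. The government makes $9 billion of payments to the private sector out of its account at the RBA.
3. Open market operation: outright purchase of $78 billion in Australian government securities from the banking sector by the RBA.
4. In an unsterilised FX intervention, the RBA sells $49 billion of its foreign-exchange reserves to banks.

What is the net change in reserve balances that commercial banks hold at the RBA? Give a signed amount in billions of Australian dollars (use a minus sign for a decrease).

RBA balance sheet:
  Assets:      Securities +$164B, Foreign assets −$49B
  Liabilities: Bank reserves +$124B, Government deposits −$9B
So the change in reserve balances that commercial banks hold at the RBA is +$124 billion.

+$124 billion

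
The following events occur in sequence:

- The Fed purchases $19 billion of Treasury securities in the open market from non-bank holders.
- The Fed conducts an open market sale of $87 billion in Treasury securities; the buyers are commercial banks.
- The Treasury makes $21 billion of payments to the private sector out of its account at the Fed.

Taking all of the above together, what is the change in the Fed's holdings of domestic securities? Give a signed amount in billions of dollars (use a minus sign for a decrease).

-$68 billion

Asset purchase (from non-banks) $19 billion: securities added to the Fed's portfolio → +$19B.
OMO sale (to banks) $87 billion: securities removed from the Fed's portfolio → −$87B.
Government spending $21 billion: the Fed's securities portfolio is untouched → 0.
Net: 19 − 87 + 0 = -$68 billion.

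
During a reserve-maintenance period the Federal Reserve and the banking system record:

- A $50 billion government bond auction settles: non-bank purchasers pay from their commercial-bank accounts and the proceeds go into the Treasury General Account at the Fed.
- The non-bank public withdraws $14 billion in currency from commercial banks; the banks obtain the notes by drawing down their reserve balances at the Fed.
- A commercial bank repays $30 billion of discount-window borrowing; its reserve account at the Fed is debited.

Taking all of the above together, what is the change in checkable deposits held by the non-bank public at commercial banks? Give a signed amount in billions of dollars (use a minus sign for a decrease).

Government account inflow $50 billion: non-bank counterparties' bank balances fall → −$50B.
Currency withdrawal $14 billion: non-bank counterparties' bank balances fall → −$14B.
Discount-window repayment $30 billion: the counterparty is a bank, so public deposits are unchanged → 0.
Net: −50 − 14 + 0 = -$64 billion.

-$64 billion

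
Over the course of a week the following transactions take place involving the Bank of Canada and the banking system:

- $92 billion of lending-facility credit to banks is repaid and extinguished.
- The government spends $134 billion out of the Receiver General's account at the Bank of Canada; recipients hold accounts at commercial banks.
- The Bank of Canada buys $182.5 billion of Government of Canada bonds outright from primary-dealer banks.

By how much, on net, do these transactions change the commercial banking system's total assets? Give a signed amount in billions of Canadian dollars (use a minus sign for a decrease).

Discount-window repayment $92 billion: bank balance sheets shrink → −$92B.
Government spending $134 billion: bank balance sheets expand → +$134B.
OMO purchase (from banks) $182.5 billion: just an asset swap on bank balance sheets → 0.
Net: −92 + 134 + 0 = +$42 billion.

+$42 billion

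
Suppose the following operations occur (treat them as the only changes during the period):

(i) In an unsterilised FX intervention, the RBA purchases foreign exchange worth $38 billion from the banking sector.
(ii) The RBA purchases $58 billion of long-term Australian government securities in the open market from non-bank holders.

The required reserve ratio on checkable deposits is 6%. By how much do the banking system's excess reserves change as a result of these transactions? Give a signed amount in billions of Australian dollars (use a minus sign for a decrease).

FX purchase $38 billion: reserves +$38B, deposits 0.
Asset purchase (from non-banks) $58 billion: reserves +$58B, deposits +$58B.
Totals: Δreserves = +$96B, Δdeposits = +$58B.
Δrequired reserves = 6% × +$58B = +$3.48B.
Δexcess reserves = Δreserves − Δrequired = +$96B − (+$3.48B) = +$92.52 billion.

+$92.52 billion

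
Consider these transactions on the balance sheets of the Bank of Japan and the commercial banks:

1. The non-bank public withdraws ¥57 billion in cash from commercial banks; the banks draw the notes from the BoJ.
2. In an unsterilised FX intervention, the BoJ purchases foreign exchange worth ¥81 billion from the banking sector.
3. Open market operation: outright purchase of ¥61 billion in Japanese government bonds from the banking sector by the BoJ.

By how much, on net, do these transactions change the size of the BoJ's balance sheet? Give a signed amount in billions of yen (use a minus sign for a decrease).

BoJ balance sheet:
  Assets:      Securities +¥61B, Foreign assets +¥81B
  Liabilities: Bank reserves +¥85B, Currency in circulation +¥57B
Commercial banking system:
  Assets:      Reserves at CB +¥85B, Securities −¥61B, Foreign assets −¥81B
  Liabilities: Checkable deposits −¥57B
Change in total BoJ assets = +¥142 billion.

+¥142 billion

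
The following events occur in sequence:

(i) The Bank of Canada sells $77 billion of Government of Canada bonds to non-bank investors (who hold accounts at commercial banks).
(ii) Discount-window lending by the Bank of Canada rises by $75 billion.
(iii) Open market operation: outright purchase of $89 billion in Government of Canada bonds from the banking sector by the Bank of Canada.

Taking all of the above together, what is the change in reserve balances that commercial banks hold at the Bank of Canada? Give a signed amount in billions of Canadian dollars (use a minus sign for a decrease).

+$87 billion

Asset sale (to non-banks) $77 billion: the non-bank buyers' banks settle from reserves → −$77B.
Discount-window loan $75 billion: the loan is credited to the bank's reserve account → +$75B.
OMO purchase (from banks) $89 billion: the Bank of Canada pays by crediting reserve accounts → +$89B.
Net: −77 + 75 + 89 = +$87 billion.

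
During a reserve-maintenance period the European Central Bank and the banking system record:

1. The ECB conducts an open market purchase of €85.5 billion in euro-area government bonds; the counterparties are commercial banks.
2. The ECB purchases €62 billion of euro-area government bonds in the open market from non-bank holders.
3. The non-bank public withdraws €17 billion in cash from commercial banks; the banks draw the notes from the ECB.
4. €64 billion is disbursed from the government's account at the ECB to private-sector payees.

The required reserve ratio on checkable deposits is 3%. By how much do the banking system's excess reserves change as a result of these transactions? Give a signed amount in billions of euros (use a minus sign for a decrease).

OMO purchase (from banks) €85.5 billion: reserves +€85.5B, deposits 0.
Asset purchase (from non-banks) €62 billion: reserves +€62B, deposits +€62B.
Currency withdrawal €17 billion: reserves −€17B, deposits −€17B.
Government spending €64 billion: reserves +€64B, deposits +€64B.
Totals: Δreserves = +€194.5B, Δdeposits = +€109B.
Δrequired reserves = 3% × +€109B = +€3.27B.
Δexcess reserves = Δreserves − Δrequired = +€194.5B − (+€3.27B) = +€191.23 billion.

+€191.23 billion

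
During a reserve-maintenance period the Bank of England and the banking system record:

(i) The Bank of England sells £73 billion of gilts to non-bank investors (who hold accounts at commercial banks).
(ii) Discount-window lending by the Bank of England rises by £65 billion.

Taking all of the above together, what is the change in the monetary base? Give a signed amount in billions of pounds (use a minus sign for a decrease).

Bank of England balance sheet:
  Assets:      Securities −£73B, Loans to banks +£65B
  Liabilities: Bank reserves −£8B
Monetary base = currency + reserves: 0 + (−£8B) = -£8 billion.

-£8 billion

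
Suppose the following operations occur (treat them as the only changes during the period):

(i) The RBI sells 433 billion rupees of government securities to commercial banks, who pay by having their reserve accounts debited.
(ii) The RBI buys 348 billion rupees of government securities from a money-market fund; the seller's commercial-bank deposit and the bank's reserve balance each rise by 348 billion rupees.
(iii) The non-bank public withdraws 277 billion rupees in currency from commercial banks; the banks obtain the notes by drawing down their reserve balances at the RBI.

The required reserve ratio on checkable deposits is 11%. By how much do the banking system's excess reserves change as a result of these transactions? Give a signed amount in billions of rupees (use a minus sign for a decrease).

OMO sale (to banks) 433 billion rupees: reserves −433B, deposits 0.
Asset purchase (from non-banks) 348 billion rupees: reserves +348B, deposits +348B.
Currency withdrawal 277 billion rupees: reserves −277B, deposits −277B.
Totals: Δreserves = −362B, Δdeposits = +71B.
Δrequired reserves = 11% × +71B = +7.81B.
Δexcess reserves = Δreserves − Δrequired = −362B − (+7.81B) = -369.81 billion.

-369.81 billion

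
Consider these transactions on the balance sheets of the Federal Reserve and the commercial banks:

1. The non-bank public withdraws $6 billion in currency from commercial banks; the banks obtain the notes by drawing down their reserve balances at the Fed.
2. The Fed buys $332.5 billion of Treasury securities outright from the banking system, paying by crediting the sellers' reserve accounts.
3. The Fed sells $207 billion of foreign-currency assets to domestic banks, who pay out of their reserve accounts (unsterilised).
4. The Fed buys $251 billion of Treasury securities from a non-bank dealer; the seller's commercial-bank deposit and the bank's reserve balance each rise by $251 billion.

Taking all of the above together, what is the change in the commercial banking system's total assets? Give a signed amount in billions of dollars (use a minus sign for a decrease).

Fed balance sheet:
  Assets:      Securities +$583.5B, Foreign assets −$207B
  Liabilities: Bank reserves +$370.5B, Currency in circulation +$6B
Commercial banking system:
  Assets:      Reserves at CB +$370.5B, Securities −$332.5B, Foreign assets +$207B
  Liabilities: Checkable deposits +$245B
Change in total bank assets = +$245 billion.

+$245 billion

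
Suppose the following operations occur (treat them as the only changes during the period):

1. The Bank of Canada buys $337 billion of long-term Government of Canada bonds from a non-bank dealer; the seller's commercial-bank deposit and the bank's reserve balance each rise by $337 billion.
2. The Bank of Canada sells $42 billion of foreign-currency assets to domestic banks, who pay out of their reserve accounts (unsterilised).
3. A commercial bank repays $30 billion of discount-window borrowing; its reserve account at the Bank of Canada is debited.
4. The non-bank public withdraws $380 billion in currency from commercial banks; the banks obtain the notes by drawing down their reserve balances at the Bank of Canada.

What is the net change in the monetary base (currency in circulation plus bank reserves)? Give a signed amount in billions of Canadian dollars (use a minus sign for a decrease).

Bank of Canada balance sheet:
  Assets:      Securities +$337B, Loans to banks −$30B, Foreign assets −$42B
  Liabilities: Bank reserves −$115B, Currency in circulation +$380B
Monetary base = currency + reserves: +$380B + (−$115B) = +$265 billion.

+$265 billion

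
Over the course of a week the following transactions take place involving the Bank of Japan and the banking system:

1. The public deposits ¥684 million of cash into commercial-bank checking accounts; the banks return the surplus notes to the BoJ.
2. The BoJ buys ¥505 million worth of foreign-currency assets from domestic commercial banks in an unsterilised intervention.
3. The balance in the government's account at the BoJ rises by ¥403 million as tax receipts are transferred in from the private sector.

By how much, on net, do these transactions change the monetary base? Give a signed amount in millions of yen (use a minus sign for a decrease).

+¥102 million

BoJ balance sheet:
  Assets:      Foreign assets +¥505M
  Liabilities: Bank reserves +¥786M, Currency in circulation −¥684M, Government deposits +¥403M
Monetary base = currency + reserves: −¥684M + (+¥786M) = +¥102 million.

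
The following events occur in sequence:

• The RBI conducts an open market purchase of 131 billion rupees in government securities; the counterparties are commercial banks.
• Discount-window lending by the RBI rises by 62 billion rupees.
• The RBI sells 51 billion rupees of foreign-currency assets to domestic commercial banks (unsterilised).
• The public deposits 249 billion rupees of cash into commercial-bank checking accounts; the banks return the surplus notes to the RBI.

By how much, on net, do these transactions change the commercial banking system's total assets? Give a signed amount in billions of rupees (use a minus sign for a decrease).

OMO purchase (from banks) 131 billion rupees: just an asset swap on bank balance sheets → 0.
Discount-window loan 62 billion rupees: bank balance sheets expand → +62B.
FX sale 51 billion rupees: just an asset swap on bank balance sheets → 0.
Currency deposit 249 billion rupees: bank balance sheets expand → +249B.
Net: 0 + 62 + 0 + 249 = +311 billion.

+311 billion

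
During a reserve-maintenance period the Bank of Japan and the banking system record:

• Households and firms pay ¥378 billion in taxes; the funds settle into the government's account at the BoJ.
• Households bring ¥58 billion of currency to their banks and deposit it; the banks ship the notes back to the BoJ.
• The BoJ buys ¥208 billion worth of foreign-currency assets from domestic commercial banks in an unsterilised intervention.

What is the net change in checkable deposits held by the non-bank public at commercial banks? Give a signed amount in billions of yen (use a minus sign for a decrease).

-¥320 billion

BoJ balance sheet:
  Assets:      Foreign assets +¥208B
  Liabilities: Bank reserves −¥112B, Currency in circulation −¥58B, Government deposits +¥378B
Commercial banking system:
  Assets:      Reserves at CB −¥112B, Foreign assets −¥208B
  Liabilities: Checkable deposits −¥320B
So the change in checkable deposits held by the non-bank public at commercial banks is -¥320 billion.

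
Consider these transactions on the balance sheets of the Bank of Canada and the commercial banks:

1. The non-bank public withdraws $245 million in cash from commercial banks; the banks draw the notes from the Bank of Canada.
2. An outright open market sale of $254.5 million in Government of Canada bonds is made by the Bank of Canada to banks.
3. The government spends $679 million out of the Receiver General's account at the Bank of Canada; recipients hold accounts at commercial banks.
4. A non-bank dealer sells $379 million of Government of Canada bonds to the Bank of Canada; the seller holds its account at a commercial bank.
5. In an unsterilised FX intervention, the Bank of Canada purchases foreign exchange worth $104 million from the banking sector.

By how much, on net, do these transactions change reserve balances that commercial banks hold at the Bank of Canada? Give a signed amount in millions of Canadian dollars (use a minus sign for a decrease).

Currency withdrawal $245 million: banks swap reserves for currency → −$245M.
OMO sale (to banks) $254.5 million: the buying banks pay out of their reserve balances → −$254.5M.
Government spending $679 million: government payments flow into bank reserve accounts → +$679M.
Asset purchase (from non-banks) $379 million: the Bank of Canada pays by crediting reserve accounts → +$379M.
FX purchase $104 million: the Bank of Canada pays by crediting reserve accounts → +$104M.
Net: −245 − 254.5 + 679 + 379 + 104 = +$662.5 million.

+$662.5 million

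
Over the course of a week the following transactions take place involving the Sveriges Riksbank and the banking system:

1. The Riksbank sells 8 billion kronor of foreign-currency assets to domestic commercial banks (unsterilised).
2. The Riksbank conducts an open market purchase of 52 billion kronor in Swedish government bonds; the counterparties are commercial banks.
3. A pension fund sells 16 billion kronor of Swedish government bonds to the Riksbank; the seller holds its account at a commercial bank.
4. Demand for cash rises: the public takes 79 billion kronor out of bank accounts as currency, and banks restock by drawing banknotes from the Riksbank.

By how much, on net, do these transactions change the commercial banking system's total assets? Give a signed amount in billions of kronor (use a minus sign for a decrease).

FX sale 8 billion kronor: just an asset swap on bank balance sheets → 0.
OMO purchase (from banks) 52 billion kronor: just an asset swap on bank balance sheets → 0.
Asset purchase (from non-banks) 16 billion kronor: bank balance sheets expand → +16B.
Currency withdrawal 79 billion kronor: bank balance sheets shrink → −79B.
Net: 0 + 0 + 16 − 79 = -63 billion.

-63 billion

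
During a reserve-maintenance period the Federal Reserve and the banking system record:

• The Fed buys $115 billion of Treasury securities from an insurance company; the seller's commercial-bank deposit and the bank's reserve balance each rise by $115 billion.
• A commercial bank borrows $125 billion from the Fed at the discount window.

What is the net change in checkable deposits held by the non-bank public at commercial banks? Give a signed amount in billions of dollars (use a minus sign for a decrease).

Asset purchase (from non-banks) $115 billion: non-bank counterparties' bank balances rise → +$115B.
Discount-window loan $125 billion: the counterparty is a bank, so public deposits are unchanged → 0.
Net: 115 + 0 = +$115 billion.

+$115 billion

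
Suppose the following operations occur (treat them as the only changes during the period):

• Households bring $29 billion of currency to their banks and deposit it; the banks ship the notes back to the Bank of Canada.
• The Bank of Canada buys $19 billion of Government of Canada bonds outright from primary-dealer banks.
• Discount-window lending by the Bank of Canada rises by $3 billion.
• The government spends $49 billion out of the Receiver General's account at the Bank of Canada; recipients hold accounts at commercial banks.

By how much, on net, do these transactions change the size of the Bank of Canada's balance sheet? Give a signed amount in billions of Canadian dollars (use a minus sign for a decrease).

Bank of Canada balance sheet:
  Assets:      Securities +$19B, Loans to banks +$3B
  Liabilities: Bank reserves +$100B, Currency in circulation −$29B, Government deposits −$49B
Commercial banking system:
  Assets:      Reserves at CB +$100B, Securities −$19B
  Liabilities: Checkable deposits +$78B, Borrowings from CB +$3B
Change in total Bank of Canada assets = +$22 billion.

+$22 billion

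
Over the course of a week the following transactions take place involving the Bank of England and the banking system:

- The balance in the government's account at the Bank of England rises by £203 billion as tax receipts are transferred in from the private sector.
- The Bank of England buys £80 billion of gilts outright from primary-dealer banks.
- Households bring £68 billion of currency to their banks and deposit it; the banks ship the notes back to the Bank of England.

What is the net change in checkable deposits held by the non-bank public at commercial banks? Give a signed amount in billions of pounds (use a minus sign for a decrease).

Government account inflow £203 billion: non-bank counterparties' bank balances fall → −£203B.
OMO purchase (from banks) £80 billion: the counterparty is a bank, so public deposits are unchanged → 0.
Currency deposit £68 billion: non-bank counterparties' bank balances rise → +£68B.
Net: −203 + 0 + 68 = -£135 billion.

-£135 billion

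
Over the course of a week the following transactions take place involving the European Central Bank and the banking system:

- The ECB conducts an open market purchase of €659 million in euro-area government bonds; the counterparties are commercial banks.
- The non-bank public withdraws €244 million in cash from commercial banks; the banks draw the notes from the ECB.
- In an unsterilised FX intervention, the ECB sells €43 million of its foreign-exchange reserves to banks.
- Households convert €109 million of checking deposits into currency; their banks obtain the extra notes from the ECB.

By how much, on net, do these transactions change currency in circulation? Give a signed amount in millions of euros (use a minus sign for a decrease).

+€353 million

ECB balance sheet:
  Assets:      Securities +€659M, Foreign assets −€43M
  Liabilities: Bank reserves +€263M, Currency in circulation +€353M
So the change in currency in circulation is +€353 million.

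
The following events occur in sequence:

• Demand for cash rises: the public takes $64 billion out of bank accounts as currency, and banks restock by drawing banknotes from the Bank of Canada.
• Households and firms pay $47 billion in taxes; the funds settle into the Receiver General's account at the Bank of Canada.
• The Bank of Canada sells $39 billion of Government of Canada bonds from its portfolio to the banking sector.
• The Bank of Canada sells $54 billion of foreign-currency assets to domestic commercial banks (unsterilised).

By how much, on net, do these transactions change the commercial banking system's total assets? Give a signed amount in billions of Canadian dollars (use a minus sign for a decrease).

Currency withdrawal $64 billion: bank balance sheets shrink → −$64B.
Government account inflow $47 billion: bank balance sheets shrink → −$47B.
OMO sale (to banks) $39 billion: just an asset swap on bank balance sheets → 0.
FX sale $54 billion: just an asset swap on bank balance sheets → 0.
Net: −64 − 47 + 0 + 0 = -$111 billion.

-$111 billion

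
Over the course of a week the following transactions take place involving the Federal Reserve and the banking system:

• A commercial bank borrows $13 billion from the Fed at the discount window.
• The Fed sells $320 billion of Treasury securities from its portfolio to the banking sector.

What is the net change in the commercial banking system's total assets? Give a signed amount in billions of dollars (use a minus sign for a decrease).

Discount-window loan $13 billion: bank balance sheets expand → +$13B.
OMO sale (to banks) $320 billion: just an asset swap on bank balance sheets → 0.
Net: 13 + 0 = +$13 billion.

+$13 billion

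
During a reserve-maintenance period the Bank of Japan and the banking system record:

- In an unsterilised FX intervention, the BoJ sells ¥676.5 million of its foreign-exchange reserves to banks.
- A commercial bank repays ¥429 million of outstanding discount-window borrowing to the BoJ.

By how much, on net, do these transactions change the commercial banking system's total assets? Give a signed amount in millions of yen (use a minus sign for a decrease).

-¥429 million

BoJ balance sheet:
  Assets:      Loans to banks −¥429M, Foreign assets −¥676.5M
  Liabilities: Bank reserves −¥1105.5M
Commercial banking system:
  Assets:      Reserves at CB −¥1105.5M, Foreign assets +¥676.5M
  Liabilities: Borrowings from CB −¥429M
Change in total bank assets = -¥429 million.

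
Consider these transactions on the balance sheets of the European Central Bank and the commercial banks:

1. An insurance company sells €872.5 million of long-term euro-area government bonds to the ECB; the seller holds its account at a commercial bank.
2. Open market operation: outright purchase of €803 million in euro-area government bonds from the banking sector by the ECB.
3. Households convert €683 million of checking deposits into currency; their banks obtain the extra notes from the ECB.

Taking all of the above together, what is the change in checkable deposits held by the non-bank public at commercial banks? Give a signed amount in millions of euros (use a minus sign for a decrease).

ECB balance sheet:
  Assets:      Securities +€1675.5M
  Liabilities: Bank reserves +€992.5M, Currency in circulation +€683M
Commercial banking system:
  Assets:      Reserves at CB +€992.5M, Securities −€803M
  Liabilities: Checkable deposits +€189.5M
So the change in checkable deposits held by the non-bank public at commercial banks is +€189.5 million.

+€189.5 million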